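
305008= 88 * 3466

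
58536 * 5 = 292680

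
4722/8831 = 4722/8831 = 0.53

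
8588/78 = 4294/39 =110.10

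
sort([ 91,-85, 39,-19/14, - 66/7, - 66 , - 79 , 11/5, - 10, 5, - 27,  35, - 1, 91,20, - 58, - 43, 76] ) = [ - 85,  -  79, - 66,-58 , - 43,  -  27, - 10, - 66/7, - 19/14, - 1, 11/5, 5, 20,35, 39, 76 , 91, 91] 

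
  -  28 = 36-64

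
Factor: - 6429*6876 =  - 2^2*3^3*191^1 * 2143^1 = - 44205804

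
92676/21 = 30892/7 = 4413.14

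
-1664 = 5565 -7229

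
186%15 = 6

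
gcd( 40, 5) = 5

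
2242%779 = 684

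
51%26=25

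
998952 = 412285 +586667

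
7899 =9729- 1830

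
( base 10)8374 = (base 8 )20266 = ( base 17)1BGA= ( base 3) 102111011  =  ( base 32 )85M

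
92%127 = 92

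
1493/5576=1493/5576 = 0.27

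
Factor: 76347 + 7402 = 89^1*941^1 = 83749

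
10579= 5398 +5181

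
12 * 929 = 11148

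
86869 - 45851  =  41018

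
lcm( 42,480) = 3360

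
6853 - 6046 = 807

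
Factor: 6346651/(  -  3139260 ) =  - 2^ (  -  2 )*3^( -1)*5^( - 1)*52321^( - 1 )*6346651^1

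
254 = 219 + 35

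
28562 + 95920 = 124482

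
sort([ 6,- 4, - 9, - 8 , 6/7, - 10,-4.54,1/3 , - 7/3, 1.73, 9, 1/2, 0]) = [ - 10, - 9,  -  8, - 4.54, - 4, - 7/3,0, 1/3,1/2, 6/7,1.73,6,9]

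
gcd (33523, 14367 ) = 4789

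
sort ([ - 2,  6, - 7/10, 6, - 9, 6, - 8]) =[-9, - 8, - 2 , - 7/10, 6,6, 6 ] 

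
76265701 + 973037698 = 1049303399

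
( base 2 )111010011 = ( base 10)467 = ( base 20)137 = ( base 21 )115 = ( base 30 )fh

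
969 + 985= 1954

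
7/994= 1/142 = 0.01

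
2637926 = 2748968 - 111042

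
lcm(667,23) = 667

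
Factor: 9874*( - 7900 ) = - 78004600 = -2^3 *5^2*79^1*4937^1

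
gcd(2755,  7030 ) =95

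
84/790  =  42/395 = 0.11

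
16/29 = 16/29 = 0.55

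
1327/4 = 331+3/4= 331.75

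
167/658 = 167/658 = 0.25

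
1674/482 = 3 + 114/241  =  3.47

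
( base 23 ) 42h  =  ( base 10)2179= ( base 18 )6d1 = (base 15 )9a4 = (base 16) 883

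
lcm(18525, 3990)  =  259350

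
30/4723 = 30/4723 = 0.01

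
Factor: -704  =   - 2^6*11^1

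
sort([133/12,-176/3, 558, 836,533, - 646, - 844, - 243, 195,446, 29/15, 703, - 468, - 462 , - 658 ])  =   [ - 844, - 658, - 646,  -  468,-462, - 243, - 176/3, 29/15, 133/12, 195, 446,  533, 558,703,836] 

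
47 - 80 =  - 33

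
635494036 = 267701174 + 367792862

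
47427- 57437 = - 10010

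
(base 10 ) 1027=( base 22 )22f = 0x403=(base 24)1IJ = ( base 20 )2b7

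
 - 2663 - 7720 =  - 10383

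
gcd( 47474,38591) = 7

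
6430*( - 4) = -25720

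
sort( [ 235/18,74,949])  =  [235/18, 74,949] 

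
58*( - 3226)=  - 187108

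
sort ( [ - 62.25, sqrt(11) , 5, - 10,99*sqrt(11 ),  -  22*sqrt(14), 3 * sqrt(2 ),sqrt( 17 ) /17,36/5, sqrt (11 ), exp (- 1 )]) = [ - 22*sqrt( 14 ),- 62.25 , - 10,sqrt ( 17)/17,  exp ( -1 ), sqrt(11 ),  sqrt(11 ),3*sqrt ( 2 ),5,36/5 , 99*sqrt( 11 ) ]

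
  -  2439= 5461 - 7900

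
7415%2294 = 533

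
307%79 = 70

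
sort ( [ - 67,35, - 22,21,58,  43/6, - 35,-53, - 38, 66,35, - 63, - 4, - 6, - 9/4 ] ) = [ - 67, - 63, - 53, - 38, - 35,-22,  -  6,  -  4,-9/4,  43/6,21,35,35, 58,66]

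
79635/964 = 79635/964 = 82.61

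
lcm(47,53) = 2491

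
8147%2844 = 2459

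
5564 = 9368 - 3804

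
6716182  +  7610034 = 14326216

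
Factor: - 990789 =-3^1*223^1*1481^1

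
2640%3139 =2640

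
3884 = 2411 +1473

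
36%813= 36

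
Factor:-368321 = -439^1*839^1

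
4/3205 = 4/3205 = 0.00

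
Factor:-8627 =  - 8627^1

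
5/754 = 5/754 = 0.01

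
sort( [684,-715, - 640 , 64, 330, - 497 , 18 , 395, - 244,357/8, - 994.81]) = [ - 994.81, - 715, - 640, - 497,-244,  18,  357/8,  64, 330, 395 , 684]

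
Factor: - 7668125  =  -5^4*12269^1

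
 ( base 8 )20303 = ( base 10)8387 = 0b10000011000011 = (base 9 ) 12448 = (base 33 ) 7N5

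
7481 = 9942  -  2461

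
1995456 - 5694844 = - 3699388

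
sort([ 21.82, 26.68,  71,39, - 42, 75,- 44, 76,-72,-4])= [ - 72,-44, - 42 , - 4, 21.82,26.68, 39, 71,  75, 76 ]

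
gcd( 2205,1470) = 735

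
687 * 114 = 78318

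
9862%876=226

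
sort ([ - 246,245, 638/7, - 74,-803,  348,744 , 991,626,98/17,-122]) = [  -  803, - 246,-122,-74, 98/17,638/7,245,348,626,744, 991]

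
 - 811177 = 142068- 953245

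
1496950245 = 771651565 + 725298680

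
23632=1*23632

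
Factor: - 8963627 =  - 8963627^1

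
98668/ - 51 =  - 1935 + 1/3 = -1934.67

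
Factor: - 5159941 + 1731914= - 3428027 = - 3428027^1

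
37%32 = 5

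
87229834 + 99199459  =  186429293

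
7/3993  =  7/3993 = 0.00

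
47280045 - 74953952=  - 27673907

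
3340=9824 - 6484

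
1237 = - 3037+4274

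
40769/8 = 40769/8 = 5096.12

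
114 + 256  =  370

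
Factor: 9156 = 2^2 *3^1*7^1*109^1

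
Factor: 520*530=2^4*5^2*13^1* 53^1 = 275600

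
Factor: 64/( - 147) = -2^6*3^( - 1 ) *7^( - 2)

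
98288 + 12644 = 110932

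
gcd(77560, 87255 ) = 9695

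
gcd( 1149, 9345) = 3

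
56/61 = 56/61 = 0.92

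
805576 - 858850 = - 53274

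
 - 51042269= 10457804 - 61500073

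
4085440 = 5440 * 751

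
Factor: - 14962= - 2^1 * 7481^1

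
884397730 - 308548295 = 575849435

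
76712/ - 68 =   -  1129+15/17 = -  1128.12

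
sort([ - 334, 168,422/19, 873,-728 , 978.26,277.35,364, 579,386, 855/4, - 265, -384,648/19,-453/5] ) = [ - 728, - 384,-334, -265,  -  453/5, 422/19,648/19,168,855/4,277.35, 364, 386, 579, 873,978.26]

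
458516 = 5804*79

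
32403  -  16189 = 16214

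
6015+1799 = 7814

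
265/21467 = 265/21467=0.01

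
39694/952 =41+331/476 = 41.70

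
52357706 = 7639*6854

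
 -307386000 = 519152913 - 826538913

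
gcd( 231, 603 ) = 3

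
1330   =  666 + 664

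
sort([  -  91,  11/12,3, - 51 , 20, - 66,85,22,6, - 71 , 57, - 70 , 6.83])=[-91, - 71 , - 70,-66, - 51,11/12,3  ,  6 , 6.83, 20, 22, 57, 85 ]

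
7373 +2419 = 9792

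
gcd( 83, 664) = 83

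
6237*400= 2494800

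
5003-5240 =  - 237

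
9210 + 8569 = 17779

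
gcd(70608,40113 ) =3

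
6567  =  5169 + 1398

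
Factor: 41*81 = 3^4*41^1= 3321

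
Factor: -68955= - 3^1*5^1 * 4597^1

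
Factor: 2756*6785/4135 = 2^2*13^1*23^1*53^1*59^1 * 827^( - 1) = 3739892/827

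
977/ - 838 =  - 2+699/838 = -1.17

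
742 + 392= 1134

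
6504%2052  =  348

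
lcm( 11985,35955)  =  35955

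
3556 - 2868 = 688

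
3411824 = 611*5584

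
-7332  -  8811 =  - 16143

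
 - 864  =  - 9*96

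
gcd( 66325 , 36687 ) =7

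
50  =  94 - 44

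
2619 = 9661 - 7042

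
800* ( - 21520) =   -  17216000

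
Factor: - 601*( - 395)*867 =205821465=3^1*5^1*17^2*79^1*601^1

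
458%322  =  136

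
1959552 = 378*5184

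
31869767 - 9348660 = 22521107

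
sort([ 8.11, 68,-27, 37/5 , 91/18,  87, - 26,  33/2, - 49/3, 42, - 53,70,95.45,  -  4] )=[-53, - 27, - 26,-49/3, - 4,91/18, 37/5,8.11, 33/2 , 42,68,70,  87,95.45]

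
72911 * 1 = 72911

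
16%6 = 4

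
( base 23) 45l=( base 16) 8CC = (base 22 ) 4E8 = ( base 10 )2252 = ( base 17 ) 7d8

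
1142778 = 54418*21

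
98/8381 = 98/8381 = 0.01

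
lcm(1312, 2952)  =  11808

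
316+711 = 1027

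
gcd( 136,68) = 68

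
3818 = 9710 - 5892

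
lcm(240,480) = 480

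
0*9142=0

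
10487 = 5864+4623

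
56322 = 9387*6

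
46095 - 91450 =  -45355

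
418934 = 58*7223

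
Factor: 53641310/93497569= 2^1*5^1*11^( - 1)*17^( - 2)*631^1*8501^1 * 29411^( - 1) 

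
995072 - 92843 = 902229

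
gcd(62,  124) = 62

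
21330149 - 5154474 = 16175675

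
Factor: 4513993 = 11^1  *17^1*101^1 *239^1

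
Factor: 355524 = 2^2*3^1*13^1*43^1 * 53^1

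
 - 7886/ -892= 8 + 375/446=8.84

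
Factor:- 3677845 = - 5^1 * 79^1 * 9311^1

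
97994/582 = 48997/291 = 168.37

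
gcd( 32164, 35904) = 748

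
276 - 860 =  - 584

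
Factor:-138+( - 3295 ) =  - 3433^1 = - 3433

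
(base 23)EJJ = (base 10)7862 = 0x1EB6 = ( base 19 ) 12ef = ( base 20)jd2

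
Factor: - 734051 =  - 443^1*1657^1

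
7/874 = 7/874 = 0.01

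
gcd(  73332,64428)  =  84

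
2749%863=160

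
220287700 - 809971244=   -  589683544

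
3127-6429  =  - 3302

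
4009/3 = 1336 + 1/3 = 1336.33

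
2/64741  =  2/64741= 0.00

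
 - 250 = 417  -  667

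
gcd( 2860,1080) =20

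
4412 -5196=-784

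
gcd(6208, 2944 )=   64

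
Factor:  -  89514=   -2^1*3^2 * 4973^1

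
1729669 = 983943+745726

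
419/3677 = 419/3677 = 0.11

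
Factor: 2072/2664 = 7/9 = 3^( - 2)*7^1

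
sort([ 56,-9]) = [-9,  56]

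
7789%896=621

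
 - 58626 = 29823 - 88449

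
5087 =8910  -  3823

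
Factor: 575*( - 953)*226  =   - 123842350 = -  2^1*5^2 * 23^1*113^1*953^1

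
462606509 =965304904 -502698395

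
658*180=118440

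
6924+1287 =8211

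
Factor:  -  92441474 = -2^1*61^1*571^1*1327^1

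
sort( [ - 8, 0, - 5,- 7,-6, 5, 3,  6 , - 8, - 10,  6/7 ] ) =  [ - 10, - 8,-8,-7,- 6, - 5,0, 6/7 , 3  ,  5, 6] 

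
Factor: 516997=13^1*39769^1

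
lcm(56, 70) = 280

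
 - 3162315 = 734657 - 3896972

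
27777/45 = 9259/15 = 617.27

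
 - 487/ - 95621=487/95621 = 0.01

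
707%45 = 32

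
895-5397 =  -4502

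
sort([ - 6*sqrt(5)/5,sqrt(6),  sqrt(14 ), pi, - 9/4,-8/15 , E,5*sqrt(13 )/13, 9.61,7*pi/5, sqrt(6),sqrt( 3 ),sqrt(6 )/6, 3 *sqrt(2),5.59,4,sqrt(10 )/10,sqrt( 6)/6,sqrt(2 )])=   [ -6*sqrt(5) /5, - 9/4,-8/15,sqrt( 10 ) /10,sqrt(  6 )/6,sqrt(6 ) /6,5*sqrt(13)/13,sqrt(2),sqrt(3),sqrt(6),sqrt(6 ),E , pi,sqrt(14),4,3*sqrt( 2 ),7*pi/5,5.59, 9.61]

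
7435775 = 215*34585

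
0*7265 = 0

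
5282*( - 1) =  - 5282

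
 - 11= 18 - 29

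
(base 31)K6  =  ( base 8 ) 1162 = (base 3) 212012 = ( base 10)626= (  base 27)N5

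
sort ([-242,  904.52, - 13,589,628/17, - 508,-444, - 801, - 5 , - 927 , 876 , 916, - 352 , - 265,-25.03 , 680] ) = [  -  927, - 801 , - 508, - 444, - 352, - 265 ,  -  242, - 25.03,- 13,-5 , 628/17, 589 , 680,876 , 904.52 , 916 ] 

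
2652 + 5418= 8070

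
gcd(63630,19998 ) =1818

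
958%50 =8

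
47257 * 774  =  36576918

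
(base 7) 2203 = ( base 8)1423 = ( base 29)r4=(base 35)MH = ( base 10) 787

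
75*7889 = 591675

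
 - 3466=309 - 3775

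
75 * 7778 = 583350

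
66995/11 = 6090 +5/11 = 6090.45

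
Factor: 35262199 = 7^1*17^1*257^1*1153^1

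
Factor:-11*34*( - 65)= 2^1*5^1*11^1 *13^1*17^1 =24310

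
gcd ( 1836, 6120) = 612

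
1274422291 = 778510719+495911572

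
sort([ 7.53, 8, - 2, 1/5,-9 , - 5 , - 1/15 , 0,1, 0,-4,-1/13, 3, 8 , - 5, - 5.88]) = [  -  9,-5.88,  -  5, - 5,-4,-2, -1/13, -1/15, 0, 0, 1/5,  1, 3,7.53, 8,8 ]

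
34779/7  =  34779/7 = 4968.43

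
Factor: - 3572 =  - 2^2 * 19^1*47^1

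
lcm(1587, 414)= 9522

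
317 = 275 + 42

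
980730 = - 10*(  -  98073) 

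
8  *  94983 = 759864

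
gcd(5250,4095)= 105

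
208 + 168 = 376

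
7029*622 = 4372038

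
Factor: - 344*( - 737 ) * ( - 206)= - 52226768= -2^4* 11^1 * 43^1*67^1*103^1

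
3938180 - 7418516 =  - 3480336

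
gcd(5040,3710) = 70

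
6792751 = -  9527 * ( - 713)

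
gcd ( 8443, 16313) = 1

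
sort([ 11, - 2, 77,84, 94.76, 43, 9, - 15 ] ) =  [ - 15,  -  2,9,  11, 43, 77,  84,94.76] 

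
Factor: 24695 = 5^1*11^1*449^1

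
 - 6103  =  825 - 6928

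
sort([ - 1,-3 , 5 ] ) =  [ - 3, - 1, 5]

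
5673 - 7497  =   - 1824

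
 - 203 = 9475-9678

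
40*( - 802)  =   - 32080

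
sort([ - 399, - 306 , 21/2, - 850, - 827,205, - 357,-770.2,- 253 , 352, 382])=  [ - 850, - 827,-770.2,-399 , - 357,  -  306, - 253, 21/2,205,352, 382]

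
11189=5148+6041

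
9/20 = 9/20 = 0.45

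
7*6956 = 48692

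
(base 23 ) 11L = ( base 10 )573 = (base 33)hc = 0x23D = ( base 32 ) HT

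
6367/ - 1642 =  - 4+ 201/1642 = - 3.88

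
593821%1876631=593821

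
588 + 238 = 826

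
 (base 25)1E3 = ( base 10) 978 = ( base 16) 3D2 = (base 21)24c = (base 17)369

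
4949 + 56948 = 61897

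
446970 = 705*634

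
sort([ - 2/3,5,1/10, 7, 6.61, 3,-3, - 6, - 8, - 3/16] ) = [  -  8, - 6, - 3, - 2/3, - 3/16,1/10,  3, 5, 6.61, 7 ] 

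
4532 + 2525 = 7057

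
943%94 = 3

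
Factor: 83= 83^1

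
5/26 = 5/26= 0.19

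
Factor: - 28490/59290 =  - 7^( - 1 )  *  11^( - 1)*37^1 = -37/77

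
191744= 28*6848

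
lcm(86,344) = 344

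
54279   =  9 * 6031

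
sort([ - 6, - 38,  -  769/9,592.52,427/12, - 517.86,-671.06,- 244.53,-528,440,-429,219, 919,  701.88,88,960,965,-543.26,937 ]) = [ - 671.06, -543.26, - 528,-517.86,- 429, - 244.53,-769/9, - 38,-6 , 427/12,88, 219,440,592.52,701.88,919, 937,960,965]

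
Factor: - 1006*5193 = -5224158 = - 2^1* 3^2*503^1*577^1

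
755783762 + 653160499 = 1408944261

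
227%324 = 227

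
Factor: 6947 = 6947^1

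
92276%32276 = 27724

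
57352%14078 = 1040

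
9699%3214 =57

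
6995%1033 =797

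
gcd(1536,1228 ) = 4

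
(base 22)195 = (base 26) 10B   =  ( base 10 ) 687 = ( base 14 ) 371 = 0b1010101111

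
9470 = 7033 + 2437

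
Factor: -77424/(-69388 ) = 2^2*3^1*11^( - 1)*19^(-1)*83^( - 1 )*1613^1 = 19356/17347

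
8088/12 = 674 = 674.00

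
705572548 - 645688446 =59884102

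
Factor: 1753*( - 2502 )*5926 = -25991471556 = - 2^2*3^2*139^1*1753^1*2963^1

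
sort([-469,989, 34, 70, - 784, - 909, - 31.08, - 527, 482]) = [ - 909, -784,-527 , - 469, - 31.08,34,70,482,  989 ] 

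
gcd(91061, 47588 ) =1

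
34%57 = 34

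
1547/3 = 515 + 2/3 = 515.67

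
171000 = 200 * 855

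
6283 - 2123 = 4160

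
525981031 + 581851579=1107832610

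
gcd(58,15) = 1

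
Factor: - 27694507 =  - 23^1*29^1*41521^1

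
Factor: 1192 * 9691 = 11551672 = 2^3 * 11^1*149^1*881^1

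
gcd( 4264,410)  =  82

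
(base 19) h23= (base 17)1467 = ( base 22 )CGI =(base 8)14042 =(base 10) 6178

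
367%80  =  47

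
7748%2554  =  86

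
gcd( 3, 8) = 1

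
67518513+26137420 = 93655933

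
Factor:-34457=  - 34457^1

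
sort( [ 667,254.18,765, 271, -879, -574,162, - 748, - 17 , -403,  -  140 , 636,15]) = [-879,-748, - 574, - 403, - 140  , - 17, 15 , 162,254.18,271, 636, 667 , 765] 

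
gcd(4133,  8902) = 1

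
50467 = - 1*( - 50467 ) 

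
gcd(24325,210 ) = 35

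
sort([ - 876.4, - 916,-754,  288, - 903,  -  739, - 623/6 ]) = [ - 916, - 903, - 876.4, - 754,-739,  -  623/6 , 288]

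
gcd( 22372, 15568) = 28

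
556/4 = 139 = 139.00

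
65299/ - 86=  - 65299/86 = - 759.29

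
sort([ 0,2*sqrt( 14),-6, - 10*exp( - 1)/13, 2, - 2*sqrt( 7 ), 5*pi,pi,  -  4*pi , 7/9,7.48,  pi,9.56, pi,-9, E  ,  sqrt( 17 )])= [ - 4*pi, - 9, - 6,- 2*sqrt( 7), -10*exp( - 1) /13, 0, 7/9, 2,E, pi, pi, pi,sqrt(17),7.48,2*sqrt( 14 ), 9.56, 5*pi]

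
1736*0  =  0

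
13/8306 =13/8306 = 0.00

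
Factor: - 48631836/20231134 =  - 2210538/919597 = - 2^1*3^1*7^(-1 )*11^1*33493^1 *131371^(  -  1) 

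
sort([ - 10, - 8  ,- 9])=[ - 10, -9, - 8]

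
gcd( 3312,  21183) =69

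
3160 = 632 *5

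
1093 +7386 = 8479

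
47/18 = 47/18 =2.61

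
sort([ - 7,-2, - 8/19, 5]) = [ -7, - 2,-8/19, 5 ] 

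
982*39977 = 39257414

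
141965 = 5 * 28393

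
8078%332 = 110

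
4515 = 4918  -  403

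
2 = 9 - 7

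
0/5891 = 0 = 0.00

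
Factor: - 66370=-2^1*5^1*6637^1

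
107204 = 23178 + 84026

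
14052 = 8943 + 5109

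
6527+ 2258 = 8785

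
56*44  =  2464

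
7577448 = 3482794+4094654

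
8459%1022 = 283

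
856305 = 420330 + 435975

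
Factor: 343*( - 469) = - 7^4*67^1 =- 160867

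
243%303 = 243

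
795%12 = 3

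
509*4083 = 2078247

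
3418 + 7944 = 11362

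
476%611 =476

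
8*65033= 520264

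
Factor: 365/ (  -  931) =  - 5^1*7^(  -  2)*19^( - 1)*73^1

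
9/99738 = 1/11082 = 0.00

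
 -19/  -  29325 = 19/29325 =0.00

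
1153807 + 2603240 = 3757047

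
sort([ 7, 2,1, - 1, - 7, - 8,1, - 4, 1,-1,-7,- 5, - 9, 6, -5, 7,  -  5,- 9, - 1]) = [ -9, - 9, - 8, - 7 , - 7, -5,  -  5,-5,-4,-1  , - 1, - 1,1, 1, 1, 2, 6, 7,7] 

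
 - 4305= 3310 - 7615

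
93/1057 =93/1057 =0.09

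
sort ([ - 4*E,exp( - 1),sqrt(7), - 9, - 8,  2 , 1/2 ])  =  [-4* E, - 9 ,-8, exp( - 1) , 1/2 , 2, sqrt(7)]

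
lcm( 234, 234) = 234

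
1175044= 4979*236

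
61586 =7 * 8798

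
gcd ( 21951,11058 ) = 3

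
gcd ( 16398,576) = 18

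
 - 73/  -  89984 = 73/89984 =0.00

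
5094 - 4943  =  151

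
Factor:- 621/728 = - 2^( - 3 ) * 3^3*7^(  -  1)*13^(  -  1 ) * 23^1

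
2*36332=72664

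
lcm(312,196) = 15288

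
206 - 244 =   -  38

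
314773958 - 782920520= - 468146562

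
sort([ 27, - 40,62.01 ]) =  [ - 40, 27, 62.01 ]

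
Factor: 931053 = 3^1*503^1 * 617^1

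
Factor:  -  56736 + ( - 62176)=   -  2^7 * 929^1 = - 118912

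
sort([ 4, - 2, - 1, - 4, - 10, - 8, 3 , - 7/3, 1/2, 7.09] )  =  [ - 10, - 8, - 4, - 7/3, - 2 , - 1, 1/2, 3, 4, 7.09] 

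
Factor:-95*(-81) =7695 = 3^4*5^1*19^1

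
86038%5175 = 3238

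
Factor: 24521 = 7^1*31^1*113^1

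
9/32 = 9/32 = 0.28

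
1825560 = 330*5532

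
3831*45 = 172395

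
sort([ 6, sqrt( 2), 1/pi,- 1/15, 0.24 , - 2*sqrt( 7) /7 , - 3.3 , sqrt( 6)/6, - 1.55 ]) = [ - 3.3,-1.55, - 2*sqrt ( 7) /7, - 1/15,0.24, 1/pi , sqrt ( 6)/6,sqrt( 2),6 ]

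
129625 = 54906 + 74719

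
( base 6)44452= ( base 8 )14120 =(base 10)6224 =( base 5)144344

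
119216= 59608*2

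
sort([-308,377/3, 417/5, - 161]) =[ - 308, - 161, 417/5, 377/3 ]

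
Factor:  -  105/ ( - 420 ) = 2^( - 2) = 1/4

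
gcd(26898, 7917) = 3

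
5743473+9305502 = 15048975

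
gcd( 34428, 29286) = 6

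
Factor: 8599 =8599^1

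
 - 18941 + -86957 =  - 105898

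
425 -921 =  - 496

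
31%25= 6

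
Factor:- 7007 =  - 7^2*11^1 * 13^1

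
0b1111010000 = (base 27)194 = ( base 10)976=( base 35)RV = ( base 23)1ja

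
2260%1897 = 363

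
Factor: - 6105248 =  - 2^5*101^1* 1889^1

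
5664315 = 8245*687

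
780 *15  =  11700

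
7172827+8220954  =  15393781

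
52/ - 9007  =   - 52/9007 = - 0.01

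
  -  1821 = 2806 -4627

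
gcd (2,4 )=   2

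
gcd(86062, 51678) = 2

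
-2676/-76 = 35 + 4/19 = 35.21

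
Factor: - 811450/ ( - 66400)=2^(  -  4) *83^( - 1 )*16229^1 = 16229/1328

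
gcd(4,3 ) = 1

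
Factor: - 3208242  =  -2^1*3^1*534707^1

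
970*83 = 80510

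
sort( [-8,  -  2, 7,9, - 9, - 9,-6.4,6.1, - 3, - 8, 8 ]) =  [ - 9 , - 9, - 8, - 8, - 6.4, - 3, -2, 6.1, 7,8, 9]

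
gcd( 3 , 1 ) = 1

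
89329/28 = 89329/28 = 3190.32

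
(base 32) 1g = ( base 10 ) 48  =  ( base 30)1I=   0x30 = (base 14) 36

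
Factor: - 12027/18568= - 2^ ( - 3 )*3^1*11^( - 1 )*19^1 = - 57/88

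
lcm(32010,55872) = 3072960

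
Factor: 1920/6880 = 12/43 = 2^2*3^1 *43^ (- 1)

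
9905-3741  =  6164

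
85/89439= 85/89439 =0.00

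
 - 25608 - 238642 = - 264250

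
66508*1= 66508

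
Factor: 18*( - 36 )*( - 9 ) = 2^3*3^6 = 5832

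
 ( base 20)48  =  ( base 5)323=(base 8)130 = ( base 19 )4c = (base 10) 88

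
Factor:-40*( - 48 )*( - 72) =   -  138240 = - 2^10 * 3^3*5^1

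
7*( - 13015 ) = - 91105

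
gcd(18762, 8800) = 2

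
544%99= 49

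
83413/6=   13902 + 1/6 = 13902.17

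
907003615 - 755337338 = 151666277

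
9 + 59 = 68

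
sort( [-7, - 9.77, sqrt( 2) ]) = [ - 9.77, - 7, sqrt( 2)] 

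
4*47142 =188568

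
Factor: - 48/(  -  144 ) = 3^( - 1 ) = 1/3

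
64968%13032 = 12840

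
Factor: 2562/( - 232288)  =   - 3/272 = - 2^ (-4)*3^1*17^( - 1)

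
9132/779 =9132/779 = 11.72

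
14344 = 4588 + 9756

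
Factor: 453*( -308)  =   - 2^2*  3^1*7^1*11^1 * 151^1 = - 139524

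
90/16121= 90/16121 = 0.01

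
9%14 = 9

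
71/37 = 71/37 = 1.92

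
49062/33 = 1486 + 8/11 =1486.73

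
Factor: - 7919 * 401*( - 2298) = 7297342662=2^1*3^1*383^1*401^1 * 7919^1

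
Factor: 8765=5^1*1753^1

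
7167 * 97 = 695199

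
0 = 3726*0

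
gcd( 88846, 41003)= 1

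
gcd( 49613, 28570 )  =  1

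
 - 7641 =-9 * 849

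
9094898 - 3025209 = 6069689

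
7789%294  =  145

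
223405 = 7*31915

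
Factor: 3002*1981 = 2^1*7^1*19^1* 79^1 * 283^1= 5946962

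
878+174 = 1052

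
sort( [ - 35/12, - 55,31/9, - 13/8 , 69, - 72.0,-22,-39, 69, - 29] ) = [ - 72.0,-55, - 39, - 29,  -  22,  -  35/12, - 13/8,31/9, 69, 69]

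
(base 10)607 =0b1001011111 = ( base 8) 1137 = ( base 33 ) ID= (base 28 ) LJ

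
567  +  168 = 735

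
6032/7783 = 6032/7783= 0.78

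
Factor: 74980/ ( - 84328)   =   - 2^ ( - 1 )*5^1*23^1*83^(-1 )*127^(-1 )*163^1 = - 18745/21082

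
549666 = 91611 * 6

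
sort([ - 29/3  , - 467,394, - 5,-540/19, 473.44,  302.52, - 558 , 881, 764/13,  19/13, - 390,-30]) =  [ - 558, - 467 , - 390,-30, - 540/19 ,-29/3, - 5 , 19/13,764/13,302.52, 394, 473.44,881]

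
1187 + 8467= 9654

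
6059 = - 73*( -83) 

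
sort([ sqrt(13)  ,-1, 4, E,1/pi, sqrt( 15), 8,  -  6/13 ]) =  [ - 1 , - 6/13,  1/pi , E,sqrt ( 13 ), sqrt (15 ),4,  8]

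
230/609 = 230/609=0.38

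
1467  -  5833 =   -  4366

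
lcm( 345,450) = 10350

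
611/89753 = 611/89753 = 0.01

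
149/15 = 149/15 = 9.93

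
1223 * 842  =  1029766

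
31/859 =31/859 = 0.04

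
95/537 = 95/537 = 0.18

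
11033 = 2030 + 9003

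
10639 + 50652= 61291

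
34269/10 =3426 + 9/10 = 3426.90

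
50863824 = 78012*652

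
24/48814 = 12/24407=0.00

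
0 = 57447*0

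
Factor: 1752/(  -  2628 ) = - 2^1*3^( - 1) = -2/3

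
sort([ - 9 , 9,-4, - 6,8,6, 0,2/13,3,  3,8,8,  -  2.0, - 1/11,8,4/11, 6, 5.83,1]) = [ - 9, - 6 , - 4,-2.0,-1/11,  0, 2/13,4/11, 1,3,3,5.83, 6, 6, 8,8, 8, 8, 9] 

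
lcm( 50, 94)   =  2350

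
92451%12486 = 5049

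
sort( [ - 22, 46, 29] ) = [ - 22 , 29, 46 ]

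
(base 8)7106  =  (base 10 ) 3654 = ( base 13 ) 1881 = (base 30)41o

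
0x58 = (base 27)37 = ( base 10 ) 88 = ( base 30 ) 2S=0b1011000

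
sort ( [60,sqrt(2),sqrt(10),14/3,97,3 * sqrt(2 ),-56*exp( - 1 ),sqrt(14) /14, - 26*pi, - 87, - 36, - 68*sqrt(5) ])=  [ - 68*sqrt(5),-87, - 26*pi, - 36,  -  56 * exp(-1), sqrt(14) /14,sqrt( 2),sqrt ( 10), 3 * sqrt( 2), 14/3, 60, 97 ]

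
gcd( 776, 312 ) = 8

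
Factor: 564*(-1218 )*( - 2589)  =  1778518728 = 2^3*3^3*7^1*29^1*47^1 * 863^1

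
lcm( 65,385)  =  5005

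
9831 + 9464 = 19295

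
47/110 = 47/110  =  0.43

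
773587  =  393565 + 380022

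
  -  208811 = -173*1207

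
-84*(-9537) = 801108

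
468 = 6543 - 6075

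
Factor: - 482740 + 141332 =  - 2^5* 47^1 * 227^1 = - 341408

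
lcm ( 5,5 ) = 5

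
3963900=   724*5475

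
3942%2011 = 1931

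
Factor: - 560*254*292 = -41534080  =  - 2^7*5^1*7^1 * 73^1 * 127^1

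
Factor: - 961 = - 31^2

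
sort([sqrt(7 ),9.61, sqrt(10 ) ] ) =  [sqrt ( 7), sqrt(10 ),9.61] 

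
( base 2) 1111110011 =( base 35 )SV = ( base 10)1011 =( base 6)4403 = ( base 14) 523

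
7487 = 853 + 6634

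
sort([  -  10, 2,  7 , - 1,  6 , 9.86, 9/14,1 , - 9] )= [-10, - 9, - 1 , 9/14, 1  ,  2, 6, 7,9.86 ] 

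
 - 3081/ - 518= 5+491/518 = 5.95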